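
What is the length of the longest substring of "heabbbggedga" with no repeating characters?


Input: "heabbbggedga"
Sliding window (track last position of each char):
  Position 0 ('h'): window [0,0] length 1 -- new best
  Position 1 ('e'): window [0,1] length 2 -- new best
  Position 2 ('a'): window [0,2] length 3 -- new best
  Position 3 ('b'): window [0,3] length 4 -- new best
  Position 4 ('b'): repeat (last at 3), move window start to 4
  Position 4 ('b'): window [4,4] length 1
  Position 5 ('b'): repeat (last at 4), move window start to 5
  Position 5 ('b'): window [5,5] length 1
  Position 6 ('g'): window [5,6] length 2
  Position 7 ('g'): repeat (last at 6), move window start to 7
  Position 7 ('g'): window [7,7] length 1
  Position 8 ('e'): window [7,8] length 2
  Position 9 ('d'): window [7,9] length 3
  Position 10 ('g'): repeat (last at 7), move window start to 8
  Position 10 ('g'): window [8,10] length 3
  Position 11 ('a'): window [8,11] length 4
Longest substring with no repeats: "heab" with length 4

4


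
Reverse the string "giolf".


Input: giolf
Reading characters right to left:
  Position 4: 'f'
  Position 3: 'l'
  Position 2: 'o'
  Position 1: 'i'
  Position 0: 'g'
Reversed: floig

floig


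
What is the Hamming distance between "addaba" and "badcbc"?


Comparing "addaba" and "badcbc" position by position:
  Position 0: 'a' vs 'b' => differ
  Position 1: 'd' vs 'a' => differ
  Position 2: 'd' vs 'd' => same
  Position 3: 'a' vs 'c' => differ
  Position 4: 'b' vs 'b' => same
  Position 5: 'a' vs 'c' => differ
Total differences (Hamming distance): 4

4


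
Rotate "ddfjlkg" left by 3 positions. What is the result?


Input: "ddfjlkg", rotate left by 3
First 3 characters: "ddf"
Remaining characters: "jlkg"
Concatenate remaining + first: "jlkg" + "ddf" = "jlkgddf"

jlkgddf


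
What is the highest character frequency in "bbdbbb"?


Input: bbdbbb
Character counts:
  'b': 5
  'd': 1
Maximum frequency: 5

5


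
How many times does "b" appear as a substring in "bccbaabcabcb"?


Searching for "b" in "bccbaabcabcb"
Scanning each position:
  Position 0: "b" => MATCH
  Position 1: "c" => no
  Position 2: "c" => no
  Position 3: "b" => MATCH
  Position 4: "a" => no
  Position 5: "a" => no
  Position 6: "b" => MATCH
  Position 7: "c" => no
  Position 8: "a" => no
  Position 9: "b" => MATCH
  Position 10: "c" => no
  Position 11: "b" => MATCH
Total occurrences: 5

5


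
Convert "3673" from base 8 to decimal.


Input: "3673" in base 8
Positional expansion:
  Digit '3' (value 3) x 8^3 = 1536
  Digit '6' (value 6) x 8^2 = 384
  Digit '7' (value 7) x 8^1 = 56
  Digit '3' (value 3) x 8^0 = 3
Sum = 1979

1979


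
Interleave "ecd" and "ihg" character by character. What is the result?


Interleaving "ecd" and "ihg":
  Position 0: 'e' from first, 'i' from second => "ei"
  Position 1: 'c' from first, 'h' from second => "ch"
  Position 2: 'd' from first, 'g' from second => "dg"
Result: eichdg

eichdg


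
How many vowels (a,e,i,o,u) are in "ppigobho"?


Input: ppigobho
Checking each character:
  'p' at position 0: consonant
  'p' at position 1: consonant
  'i' at position 2: vowel (running total: 1)
  'g' at position 3: consonant
  'o' at position 4: vowel (running total: 2)
  'b' at position 5: consonant
  'h' at position 6: consonant
  'o' at position 7: vowel (running total: 3)
Total vowels: 3

3


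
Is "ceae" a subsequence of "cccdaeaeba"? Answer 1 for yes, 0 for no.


Check if "ceae" is a subsequence of "cccdaeaeba"
Greedy scan:
  Position 0 ('c'): matches sub[0] = 'c'
  Position 1 ('c'): no match needed
  Position 2 ('c'): no match needed
  Position 3 ('d'): no match needed
  Position 4 ('a'): no match needed
  Position 5 ('e'): matches sub[1] = 'e'
  Position 6 ('a'): matches sub[2] = 'a'
  Position 7 ('e'): matches sub[3] = 'e'
  Position 8 ('b'): no match needed
  Position 9 ('a'): no match needed
All 4 characters matched => is a subsequence

1


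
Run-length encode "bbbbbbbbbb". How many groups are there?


Input: bbbbbbbbbb
Scanning for consecutive runs:
  Group 1: 'b' x 10 (positions 0-9)
Total groups: 1

1


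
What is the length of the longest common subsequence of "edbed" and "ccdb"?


LCS of "edbed" and "ccdb"
DP table:
           c    c    d    b
      0    0    0    0    0
  e   0    0    0    0    0
  d   0    0    0    1    1
  b   0    0    0    1    2
  e   0    0    0    1    2
  d   0    0    0    1    2
LCS length = dp[5][4] = 2

2


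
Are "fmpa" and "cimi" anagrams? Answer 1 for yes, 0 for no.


Strings: "fmpa", "cimi"
Sorted first:  afmp
Sorted second: ciim
Differ at position 0: 'a' vs 'c' => not anagrams

0


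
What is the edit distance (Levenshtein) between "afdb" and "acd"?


Computing edit distance: "afdb" -> "acd"
DP table:
           a    c    d
      0    1    2    3
  a   1    0    1    2
  f   2    1    1    2
  d   3    2    2    1
  b   4    3    3    2
Edit distance = dp[4][3] = 2

2


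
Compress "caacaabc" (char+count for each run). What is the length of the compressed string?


Input: caacaabc
Runs:
  'c' x 1 => "c1"
  'a' x 2 => "a2"
  'c' x 1 => "c1"
  'a' x 2 => "a2"
  'b' x 1 => "b1"
  'c' x 1 => "c1"
Compressed: "c1a2c1a2b1c1"
Compressed length: 12

12


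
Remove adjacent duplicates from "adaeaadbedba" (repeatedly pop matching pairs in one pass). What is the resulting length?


Input: adaeaadbedba
Stack-based adjacent duplicate removal:
  Read 'a': push. Stack: a
  Read 'd': push. Stack: ad
  Read 'a': push. Stack: ada
  Read 'e': push. Stack: adae
  Read 'a': push. Stack: adaea
  Read 'a': matches stack top 'a' => pop. Stack: adae
  Read 'd': push. Stack: adaed
  Read 'b': push. Stack: adaedb
  Read 'e': push. Stack: adaedbe
  Read 'd': push. Stack: adaedbed
  Read 'b': push. Stack: adaedbedb
  Read 'a': push. Stack: adaedbedba
Final stack: "adaedbedba" (length 10)

10


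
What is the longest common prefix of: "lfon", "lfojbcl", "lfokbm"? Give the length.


Words: lfon, lfojbcl, lfokbm
  Position 0: all 'l' => match
  Position 1: all 'f' => match
  Position 2: all 'o' => match
  Position 3: ('n', 'j', 'k') => mismatch, stop
LCP = "lfo" (length 3)

3


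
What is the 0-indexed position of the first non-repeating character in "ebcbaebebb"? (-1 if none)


Input: ebcbaebebb
Character frequencies:
  'a': 1
  'b': 5
  'c': 1
  'e': 3
Scanning left to right for freq == 1:
  Position 0 ('e'): freq=3, skip
  Position 1 ('b'): freq=5, skip
  Position 2 ('c'): unique! => answer = 2

2


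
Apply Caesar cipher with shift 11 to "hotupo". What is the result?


Caesar cipher: shift "hotupo" by 11
  'h' (pos 7) + 11 = pos 18 = 's'
  'o' (pos 14) + 11 = pos 25 = 'z'
  't' (pos 19) + 11 = pos 4 = 'e'
  'u' (pos 20) + 11 = pos 5 = 'f'
  'p' (pos 15) + 11 = pos 0 = 'a'
  'o' (pos 14) + 11 = pos 25 = 'z'
Result: szefaz

szefaz


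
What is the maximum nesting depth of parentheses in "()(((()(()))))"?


Input: "()(((()(()))))"
Tracking depth:
  Position 0 '(': depth becomes 1
  Position 1 ')': depth becomes 0
  Position 2 '(': depth becomes 1
  Position 3 '(': depth becomes 2
  Position 4 '(': depth becomes 3
  Position 5 '(': depth becomes 4
  Position 6 ')': depth becomes 3
  Position 7 '(': depth becomes 4
  Position 8 '(': depth becomes 5
  Position 9 ')': depth becomes 4
  Position 10 ')': depth becomes 3
  Position 11 ')': depth becomes 2
  Position 12 ')': depth becomes 1
  Position 13 ')': depth becomes 0
Maximum depth reached: 5

5


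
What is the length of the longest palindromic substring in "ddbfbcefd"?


Input: "ddbfbcefd"
Checking substrings for palindromes:
  [2:5] "bfb" (len 3) => palindrome
  [0:2] "dd" (len 2) => palindrome
Longest palindromic substring: "bfb" with length 3

3


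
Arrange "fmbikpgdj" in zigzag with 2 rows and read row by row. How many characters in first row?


Zigzag "fmbikpgdj" into 2 rows:
Placing characters:
  'f' => row 0
  'm' => row 1
  'b' => row 0
  'i' => row 1
  'k' => row 0
  'p' => row 1
  'g' => row 0
  'd' => row 1
  'j' => row 0
Rows:
  Row 0: "fbkgj"
  Row 1: "mipd"
First row length: 5

5


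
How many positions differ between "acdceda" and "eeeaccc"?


Comparing "acdceda" and "eeeaccc" position by position:
  Position 0: 'a' vs 'e' => DIFFER
  Position 1: 'c' vs 'e' => DIFFER
  Position 2: 'd' vs 'e' => DIFFER
  Position 3: 'c' vs 'a' => DIFFER
  Position 4: 'e' vs 'c' => DIFFER
  Position 5: 'd' vs 'c' => DIFFER
  Position 6: 'a' vs 'c' => DIFFER
Positions that differ: 7

7


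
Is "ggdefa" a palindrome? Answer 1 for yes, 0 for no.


Input: ggdefa
Reversed: afedgg
  Compare pos 0 ('g') with pos 5 ('a'): MISMATCH
  Compare pos 1 ('g') with pos 4 ('f'): MISMATCH
  Compare pos 2 ('d') with pos 3 ('e'): MISMATCH
Result: not a palindrome

0


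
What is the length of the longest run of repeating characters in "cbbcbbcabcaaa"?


Input: "cbbcbbcabcaaa"
Scanning for longest run:
  Position 1 ('b'): new char, reset run to 1
  Position 2 ('b'): continues run of 'b', length=2
  Position 3 ('c'): new char, reset run to 1
  Position 4 ('b'): new char, reset run to 1
  Position 5 ('b'): continues run of 'b', length=2
  Position 6 ('c'): new char, reset run to 1
  Position 7 ('a'): new char, reset run to 1
  Position 8 ('b'): new char, reset run to 1
  Position 9 ('c'): new char, reset run to 1
  Position 10 ('a'): new char, reset run to 1
  Position 11 ('a'): continues run of 'a', length=2
  Position 12 ('a'): continues run of 'a', length=3
Longest run: 'a' with length 3

3


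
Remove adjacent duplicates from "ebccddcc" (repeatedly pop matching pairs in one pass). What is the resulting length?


Input: ebccddcc
Stack-based adjacent duplicate removal:
  Read 'e': push. Stack: e
  Read 'b': push. Stack: eb
  Read 'c': push. Stack: ebc
  Read 'c': matches stack top 'c' => pop. Stack: eb
  Read 'd': push. Stack: ebd
  Read 'd': matches stack top 'd' => pop. Stack: eb
  Read 'c': push. Stack: ebc
  Read 'c': matches stack top 'c' => pop. Stack: eb
Final stack: "eb" (length 2)

2


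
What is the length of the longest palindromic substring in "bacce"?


Input: "bacce"
Checking substrings for palindromes:
  [2:4] "cc" (len 2) => palindrome
Longest palindromic substring: "cc" with length 2

2


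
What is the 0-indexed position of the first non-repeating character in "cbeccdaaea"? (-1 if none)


Input: cbeccdaaea
Character frequencies:
  'a': 3
  'b': 1
  'c': 3
  'd': 1
  'e': 2
Scanning left to right for freq == 1:
  Position 0 ('c'): freq=3, skip
  Position 1 ('b'): unique! => answer = 1

1


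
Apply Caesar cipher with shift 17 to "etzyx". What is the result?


Caesar cipher: shift "etzyx" by 17
  'e' (pos 4) + 17 = pos 21 = 'v'
  't' (pos 19) + 17 = pos 10 = 'k'
  'z' (pos 25) + 17 = pos 16 = 'q'
  'y' (pos 24) + 17 = pos 15 = 'p'
  'x' (pos 23) + 17 = pos 14 = 'o'
Result: vkqpo

vkqpo


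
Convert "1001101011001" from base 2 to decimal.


Input: "1001101011001" in base 2
Positional expansion:
  Digit '1' (value 1) x 2^12 = 4096
  Digit '0' (value 0) x 2^11 = 0
  Digit '0' (value 0) x 2^10 = 0
  Digit '1' (value 1) x 2^9 = 512
  Digit '1' (value 1) x 2^8 = 256
  Digit '0' (value 0) x 2^7 = 0
  Digit '1' (value 1) x 2^6 = 64
  Digit '0' (value 0) x 2^5 = 0
  Digit '1' (value 1) x 2^4 = 16
  Digit '1' (value 1) x 2^3 = 8
  Digit '0' (value 0) x 2^2 = 0
  Digit '0' (value 0) x 2^1 = 0
  Digit '1' (value 1) x 2^0 = 1
Sum = 4953

4953


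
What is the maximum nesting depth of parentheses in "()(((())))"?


Input: "()(((())))"
Tracking depth:
  Position 0 '(': depth becomes 1
  Position 1 ')': depth becomes 0
  Position 2 '(': depth becomes 1
  Position 3 '(': depth becomes 2
  Position 4 '(': depth becomes 3
  Position 5 '(': depth becomes 4
  Position 6 ')': depth becomes 3
  Position 7 ')': depth becomes 2
  Position 8 ')': depth becomes 1
  Position 9 ')': depth becomes 0
Maximum depth reached: 4

4


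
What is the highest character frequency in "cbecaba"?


Input: cbecaba
Character counts:
  'a': 2
  'b': 2
  'c': 2
  'e': 1
Maximum frequency: 2

2


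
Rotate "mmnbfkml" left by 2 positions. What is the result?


Input: "mmnbfkml", rotate left by 2
First 2 characters: "mm"
Remaining characters: "nbfkml"
Concatenate remaining + first: "nbfkml" + "mm" = "nbfkmlmm"

nbfkmlmm


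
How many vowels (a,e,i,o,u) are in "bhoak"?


Input: bhoak
Checking each character:
  'b' at position 0: consonant
  'h' at position 1: consonant
  'o' at position 2: vowel (running total: 1)
  'a' at position 3: vowel (running total: 2)
  'k' at position 4: consonant
Total vowels: 2

2


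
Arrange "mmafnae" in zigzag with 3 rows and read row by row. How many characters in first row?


Zigzag "mmafnae" into 3 rows:
Placing characters:
  'm' => row 0
  'm' => row 1
  'a' => row 2
  'f' => row 1
  'n' => row 0
  'a' => row 1
  'e' => row 2
Rows:
  Row 0: "mn"
  Row 1: "mfa"
  Row 2: "ae"
First row length: 2

2


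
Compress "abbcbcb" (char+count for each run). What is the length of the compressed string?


Input: abbcbcb
Runs:
  'a' x 1 => "a1"
  'b' x 2 => "b2"
  'c' x 1 => "c1"
  'b' x 1 => "b1"
  'c' x 1 => "c1"
  'b' x 1 => "b1"
Compressed: "a1b2c1b1c1b1"
Compressed length: 12

12


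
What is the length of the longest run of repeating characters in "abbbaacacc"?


Input: "abbbaacacc"
Scanning for longest run:
  Position 1 ('b'): new char, reset run to 1
  Position 2 ('b'): continues run of 'b', length=2
  Position 3 ('b'): continues run of 'b', length=3
  Position 4 ('a'): new char, reset run to 1
  Position 5 ('a'): continues run of 'a', length=2
  Position 6 ('c'): new char, reset run to 1
  Position 7 ('a'): new char, reset run to 1
  Position 8 ('c'): new char, reset run to 1
  Position 9 ('c'): continues run of 'c', length=2
Longest run: 'b' with length 3

3


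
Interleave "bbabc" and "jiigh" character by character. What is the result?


Interleaving "bbabc" and "jiigh":
  Position 0: 'b' from first, 'j' from second => "bj"
  Position 1: 'b' from first, 'i' from second => "bi"
  Position 2: 'a' from first, 'i' from second => "ai"
  Position 3: 'b' from first, 'g' from second => "bg"
  Position 4: 'c' from first, 'h' from second => "ch"
Result: bjbiaibgch

bjbiaibgch


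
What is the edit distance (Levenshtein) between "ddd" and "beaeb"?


Computing edit distance: "ddd" -> "beaeb"
DP table:
           b    e    a    e    b
      0    1    2    3    4    5
  d   1    1    2    3    4    5
  d   2    2    2    3    4    5
  d   3    3    3    3    4    5
Edit distance = dp[3][5] = 5

5


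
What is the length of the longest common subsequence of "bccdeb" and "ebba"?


LCS of "bccdeb" and "ebba"
DP table:
           e    b    b    a
      0    0    0    0    0
  b   0    0    1    1    1
  c   0    0    1    1    1
  c   0    0    1    1    1
  d   0    0    1    1    1
  e   0    1    1    1    1
  b   0    1    2    2    2
LCS length = dp[6][4] = 2

2


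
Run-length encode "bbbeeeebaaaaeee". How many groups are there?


Input: bbbeeeebaaaaeee
Scanning for consecutive runs:
  Group 1: 'b' x 3 (positions 0-2)
  Group 2: 'e' x 4 (positions 3-6)
  Group 3: 'b' x 1 (positions 7-7)
  Group 4: 'a' x 4 (positions 8-11)
  Group 5: 'e' x 3 (positions 12-14)
Total groups: 5

5


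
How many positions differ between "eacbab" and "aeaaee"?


Comparing "eacbab" and "aeaaee" position by position:
  Position 0: 'e' vs 'a' => DIFFER
  Position 1: 'a' vs 'e' => DIFFER
  Position 2: 'c' vs 'a' => DIFFER
  Position 3: 'b' vs 'a' => DIFFER
  Position 4: 'a' vs 'e' => DIFFER
  Position 5: 'b' vs 'e' => DIFFER
Positions that differ: 6

6


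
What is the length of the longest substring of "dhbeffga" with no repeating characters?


Input: "dhbeffga"
Sliding window (track last position of each char):
  Position 0 ('d'): window [0,0] length 1 -- new best
  Position 1 ('h'): window [0,1] length 2 -- new best
  Position 2 ('b'): window [0,2] length 3 -- new best
  Position 3 ('e'): window [0,3] length 4 -- new best
  Position 4 ('f'): window [0,4] length 5 -- new best
  Position 5 ('f'): repeat (last at 4), move window start to 5
  Position 5 ('f'): window [5,5] length 1
  Position 6 ('g'): window [5,6] length 2
  Position 7 ('a'): window [5,7] length 3
Longest substring with no repeats: "dhbef" with length 5

5


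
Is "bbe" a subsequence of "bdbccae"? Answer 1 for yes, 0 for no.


Check if "bbe" is a subsequence of "bdbccae"
Greedy scan:
  Position 0 ('b'): matches sub[0] = 'b'
  Position 1 ('d'): no match needed
  Position 2 ('b'): matches sub[1] = 'b'
  Position 3 ('c'): no match needed
  Position 4 ('c'): no match needed
  Position 5 ('a'): no match needed
  Position 6 ('e'): matches sub[2] = 'e'
All 3 characters matched => is a subsequence

1


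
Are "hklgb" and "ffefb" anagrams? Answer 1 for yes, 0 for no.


Strings: "hklgb", "ffefb"
Sorted first:  bghkl
Sorted second: befff
Differ at position 1: 'g' vs 'e' => not anagrams

0


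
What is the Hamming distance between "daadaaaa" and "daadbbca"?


Comparing "daadaaaa" and "daadbbca" position by position:
  Position 0: 'd' vs 'd' => same
  Position 1: 'a' vs 'a' => same
  Position 2: 'a' vs 'a' => same
  Position 3: 'd' vs 'd' => same
  Position 4: 'a' vs 'b' => differ
  Position 5: 'a' vs 'b' => differ
  Position 6: 'a' vs 'c' => differ
  Position 7: 'a' vs 'a' => same
Total differences (Hamming distance): 3

3


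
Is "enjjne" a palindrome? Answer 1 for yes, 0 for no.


Input: enjjne
Reversed: enjjne
  Compare pos 0 ('e') with pos 5 ('e'): match
  Compare pos 1 ('n') with pos 4 ('n'): match
  Compare pos 2 ('j') with pos 3 ('j'): match
Result: palindrome

1


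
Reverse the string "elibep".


Input: elibep
Reading characters right to left:
  Position 5: 'p'
  Position 4: 'e'
  Position 3: 'b'
  Position 2: 'i'
  Position 1: 'l'
  Position 0: 'e'
Reversed: pebile

pebile


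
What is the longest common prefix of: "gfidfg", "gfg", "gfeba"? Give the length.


Words: gfidfg, gfg, gfeba
  Position 0: all 'g' => match
  Position 1: all 'f' => match
  Position 2: ('i', 'g', 'e') => mismatch, stop
LCP = "gf" (length 2)

2


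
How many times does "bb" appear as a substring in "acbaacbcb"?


Searching for "bb" in "acbaacbcb"
Scanning each position:
  Position 0: "ac" => no
  Position 1: "cb" => no
  Position 2: "ba" => no
  Position 3: "aa" => no
  Position 4: "ac" => no
  Position 5: "cb" => no
  Position 6: "bc" => no
  Position 7: "cb" => no
Total occurrences: 0

0


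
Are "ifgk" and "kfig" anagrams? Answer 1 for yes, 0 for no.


Strings: "ifgk", "kfig"
Sorted first:  fgik
Sorted second: fgik
Sorted forms match => anagrams

1


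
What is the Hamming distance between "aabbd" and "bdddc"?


Comparing "aabbd" and "bdddc" position by position:
  Position 0: 'a' vs 'b' => differ
  Position 1: 'a' vs 'd' => differ
  Position 2: 'b' vs 'd' => differ
  Position 3: 'b' vs 'd' => differ
  Position 4: 'd' vs 'c' => differ
Total differences (Hamming distance): 5

5


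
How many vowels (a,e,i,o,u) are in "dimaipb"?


Input: dimaipb
Checking each character:
  'd' at position 0: consonant
  'i' at position 1: vowel (running total: 1)
  'm' at position 2: consonant
  'a' at position 3: vowel (running total: 2)
  'i' at position 4: vowel (running total: 3)
  'p' at position 5: consonant
  'b' at position 6: consonant
Total vowels: 3

3


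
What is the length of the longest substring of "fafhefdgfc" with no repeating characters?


Input: "fafhefdgfc"
Sliding window (track last position of each char):
  Position 0 ('f'): window [0,0] length 1 -- new best
  Position 1 ('a'): window [0,1] length 2 -- new best
  Position 2 ('f'): repeat (last at 0), move window start to 1
  Position 2 ('f'): window [1,2] length 2
  Position 3 ('h'): window [1,3] length 3 -- new best
  Position 4 ('e'): window [1,4] length 4 -- new best
  Position 5 ('f'): repeat (last at 2), move window start to 3
  Position 5 ('f'): window [3,5] length 3
  Position 6 ('d'): window [3,6] length 4
  Position 7 ('g'): window [3,7] length 5 -- new best
  Position 8 ('f'): repeat (last at 5), move window start to 6
  Position 8 ('f'): window [6,8] length 3
  Position 9 ('c'): window [6,9] length 4
Longest substring with no repeats: "hefdg" with length 5

5


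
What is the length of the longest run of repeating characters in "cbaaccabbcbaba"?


Input: "cbaaccabbcbaba"
Scanning for longest run:
  Position 1 ('b'): new char, reset run to 1
  Position 2 ('a'): new char, reset run to 1
  Position 3 ('a'): continues run of 'a', length=2
  Position 4 ('c'): new char, reset run to 1
  Position 5 ('c'): continues run of 'c', length=2
  Position 6 ('a'): new char, reset run to 1
  Position 7 ('b'): new char, reset run to 1
  Position 8 ('b'): continues run of 'b', length=2
  Position 9 ('c'): new char, reset run to 1
  Position 10 ('b'): new char, reset run to 1
  Position 11 ('a'): new char, reset run to 1
  Position 12 ('b'): new char, reset run to 1
  Position 13 ('a'): new char, reset run to 1
Longest run: 'a' with length 2

2


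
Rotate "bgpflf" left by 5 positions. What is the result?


Input: "bgpflf", rotate left by 5
First 5 characters: "bgpfl"
Remaining characters: "f"
Concatenate remaining + first: "f" + "bgpfl" = "fbgpfl"

fbgpfl


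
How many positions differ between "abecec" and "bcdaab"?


Comparing "abecec" and "bcdaab" position by position:
  Position 0: 'a' vs 'b' => DIFFER
  Position 1: 'b' vs 'c' => DIFFER
  Position 2: 'e' vs 'd' => DIFFER
  Position 3: 'c' vs 'a' => DIFFER
  Position 4: 'e' vs 'a' => DIFFER
  Position 5: 'c' vs 'b' => DIFFER
Positions that differ: 6

6


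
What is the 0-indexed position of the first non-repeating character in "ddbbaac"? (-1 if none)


Input: ddbbaac
Character frequencies:
  'a': 2
  'b': 2
  'c': 1
  'd': 2
Scanning left to right for freq == 1:
  Position 0 ('d'): freq=2, skip
  Position 1 ('d'): freq=2, skip
  Position 2 ('b'): freq=2, skip
  Position 3 ('b'): freq=2, skip
  Position 4 ('a'): freq=2, skip
  Position 5 ('a'): freq=2, skip
  Position 6 ('c'): unique! => answer = 6

6


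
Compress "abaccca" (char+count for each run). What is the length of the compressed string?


Input: abaccca
Runs:
  'a' x 1 => "a1"
  'b' x 1 => "b1"
  'a' x 1 => "a1"
  'c' x 3 => "c3"
  'a' x 1 => "a1"
Compressed: "a1b1a1c3a1"
Compressed length: 10

10


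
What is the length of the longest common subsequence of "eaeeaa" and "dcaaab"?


LCS of "eaeeaa" and "dcaaab"
DP table:
           d    c    a    a    a    b
      0    0    0    0    0    0    0
  e   0    0    0    0    0    0    0
  a   0    0    0    1    1    1    1
  e   0    0    0    1    1    1    1
  e   0    0    0    1    1    1    1
  a   0    0    0    1    2    2    2
  a   0    0    0    1    2    3    3
LCS length = dp[6][6] = 3

3


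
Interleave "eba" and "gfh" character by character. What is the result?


Interleaving "eba" and "gfh":
  Position 0: 'e' from first, 'g' from second => "eg"
  Position 1: 'b' from first, 'f' from second => "bf"
  Position 2: 'a' from first, 'h' from second => "ah"
Result: egbfah

egbfah


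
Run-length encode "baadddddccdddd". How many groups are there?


Input: baadddddccdddd
Scanning for consecutive runs:
  Group 1: 'b' x 1 (positions 0-0)
  Group 2: 'a' x 2 (positions 1-2)
  Group 3: 'd' x 5 (positions 3-7)
  Group 4: 'c' x 2 (positions 8-9)
  Group 5: 'd' x 4 (positions 10-13)
Total groups: 5

5


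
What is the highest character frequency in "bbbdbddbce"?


Input: bbbdbddbce
Character counts:
  'b': 5
  'c': 1
  'd': 3
  'e': 1
Maximum frequency: 5

5


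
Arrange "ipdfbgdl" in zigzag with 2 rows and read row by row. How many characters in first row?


Zigzag "ipdfbgdl" into 2 rows:
Placing characters:
  'i' => row 0
  'p' => row 1
  'd' => row 0
  'f' => row 1
  'b' => row 0
  'g' => row 1
  'd' => row 0
  'l' => row 1
Rows:
  Row 0: "idbd"
  Row 1: "pfgl"
First row length: 4

4


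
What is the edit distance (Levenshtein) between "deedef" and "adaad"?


Computing edit distance: "deedef" -> "adaad"
DP table:
           a    d    a    a    d
      0    1    2    3    4    5
  d   1    1    1    2    3    4
  e   2    2    2    2    3    4
  e   3    3    3    3    3    4
  d   4    4    3    4    4    3
  e   5    5    4    4    5    4
  f   6    6    5    5    5    5
Edit distance = dp[6][5] = 5

5


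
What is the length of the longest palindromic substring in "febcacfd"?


Input: "febcacfd"
Checking substrings for palindromes:
  [3:6] "cac" (len 3) => palindrome
Longest palindromic substring: "cac" with length 3

3


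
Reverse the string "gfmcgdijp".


Input: gfmcgdijp
Reading characters right to left:
  Position 8: 'p'
  Position 7: 'j'
  Position 6: 'i'
  Position 5: 'd'
  Position 4: 'g'
  Position 3: 'c'
  Position 2: 'm'
  Position 1: 'f'
  Position 0: 'g'
Reversed: pjidgcmfg

pjidgcmfg


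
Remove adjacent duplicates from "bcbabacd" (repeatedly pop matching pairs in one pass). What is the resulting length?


Input: bcbabacd
Stack-based adjacent duplicate removal:
  Read 'b': push. Stack: b
  Read 'c': push. Stack: bc
  Read 'b': push. Stack: bcb
  Read 'a': push. Stack: bcba
  Read 'b': push. Stack: bcbab
  Read 'a': push. Stack: bcbaba
  Read 'c': push. Stack: bcbabac
  Read 'd': push. Stack: bcbabacd
Final stack: "bcbabacd" (length 8)

8


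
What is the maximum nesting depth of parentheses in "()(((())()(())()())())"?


Input: "()(((())()(())()())())"
Tracking depth:
  Position 0 '(': depth becomes 1
  Position 1 ')': depth becomes 0
  Position 2 '(': depth becomes 1
  Position 3 '(': depth becomes 2
  Position 4 '(': depth becomes 3
  Position 5 '(': depth becomes 4
  Position 6 ')': depth becomes 3
  Position 7 ')': depth becomes 2
  Position 8 '(': depth becomes 3
  Position 9 ')': depth becomes 2
  Position 10 '(': depth becomes 3
  Position 11 '(': depth becomes 4
  Position 12 ')': depth becomes 3
  Position 13 ')': depth becomes 2
  Position 14 '(': depth becomes 3
  Position 15 ')': depth becomes 2
  Position 16 '(': depth becomes 3
  Position 17 ')': depth becomes 2
  Position 18 ')': depth becomes 1
  Position 19 '(': depth becomes 2
  Position 20 ')': depth becomes 1
  Position 21 ')': depth becomes 0
Maximum depth reached: 4

4


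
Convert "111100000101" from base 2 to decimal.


Input: "111100000101" in base 2
Positional expansion:
  Digit '1' (value 1) x 2^11 = 2048
  Digit '1' (value 1) x 2^10 = 1024
  Digit '1' (value 1) x 2^9 = 512
  Digit '1' (value 1) x 2^8 = 256
  Digit '0' (value 0) x 2^7 = 0
  Digit '0' (value 0) x 2^6 = 0
  Digit '0' (value 0) x 2^5 = 0
  Digit '0' (value 0) x 2^4 = 0
  Digit '0' (value 0) x 2^3 = 0
  Digit '1' (value 1) x 2^2 = 4
  Digit '0' (value 0) x 2^1 = 0
  Digit '1' (value 1) x 2^0 = 1
Sum = 3845

3845


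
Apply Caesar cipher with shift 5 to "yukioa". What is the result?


Caesar cipher: shift "yukioa" by 5
  'y' (pos 24) + 5 = pos 3 = 'd'
  'u' (pos 20) + 5 = pos 25 = 'z'
  'k' (pos 10) + 5 = pos 15 = 'p'
  'i' (pos 8) + 5 = pos 13 = 'n'
  'o' (pos 14) + 5 = pos 19 = 't'
  'a' (pos 0) + 5 = pos 5 = 'f'
Result: dzpntf

dzpntf


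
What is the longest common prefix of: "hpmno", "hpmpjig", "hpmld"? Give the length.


Words: hpmno, hpmpjig, hpmld
  Position 0: all 'h' => match
  Position 1: all 'p' => match
  Position 2: all 'm' => match
  Position 3: ('n', 'p', 'l') => mismatch, stop
LCP = "hpm" (length 3)

3


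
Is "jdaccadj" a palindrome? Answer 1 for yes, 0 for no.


Input: jdaccadj
Reversed: jdaccadj
  Compare pos 0 ('j') with pos 7 ('j'): match
  Compare pos 1 ('d') with pos 6 ('d'): match
  Compare pos 2 ('a') with pos 5 ('a'): match
  Compare pos 3 ('c') with pos 4 ('c'): match
Result: palindrome

1


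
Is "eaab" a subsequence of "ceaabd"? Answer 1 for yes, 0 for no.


Check if "eaab" is a subsequence of "ceaabd"
Greedy scan:
  Position 0 ('c'): no match needed
  Position 1 ('e'): matches sub[0] = 'e'
  Position 2 ('a'): matches sub[1] = 'a'
  Position 3 ('a'): matches sub[2] = 'a'
  Position 4 ('b'): matches sub[3] = 'b'
  Position 5 ('d'): no match needed
All 4 characters matched => is a subsequence

1


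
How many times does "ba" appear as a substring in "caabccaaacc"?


Searching for "ba" in "caabccaaacc"
Scanning each position:
  Position 0: "ca" => no
  Position 1: "aa" => no
  Position 2: "ab" => no
  Position 3: "bc" => no
  Position 4: "cc" => no
  Position 5: "ca" => no
  Position 6: "aa" => no
  Position 7: "aa" => no
  Position 8: "ac" => no
  Position 9: "cc" => no
Total occurrences: 0

0


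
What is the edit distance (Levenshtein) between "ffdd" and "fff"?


Computing edit distance: "ffdd" -> "fff"
DP table:
           f    f    f
      0    1    2    3
  f   1    0    1    2
  f   2    1    0    1
  d   3    2    1    1
  d   4    3    2    2
Edit distance = dp[4][3] = 2

2


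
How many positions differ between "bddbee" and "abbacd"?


Comparing "bddbee" and "abbacd" position by position:
  Position 0: 'b' vs 'a' => DIFFER
  Position 1: 'd' vs 'b' => DIFFER
  Position 2: 'd' vs 'b' => DIFFER
  Position 3: 'b' vs 'a' => DIFFER
  Position 4: 'e' vs 'c' => DIFFER
  Position 5: 'e' vs 'd' => DIFFER
Positions that differ: 6

6


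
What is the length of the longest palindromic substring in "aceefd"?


Input: "aceefd"
Checking substrings for palindromes:
  [2:4] "ee" (len 2) => palindrome
Longest palindromic substring: "ee" with length 2

2


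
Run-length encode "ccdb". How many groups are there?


Input: ccdb
Scanning for consecutive runs:
  Group 1: 'c' x 2 (positions 0-1)
  Group 2: 'd' x 1 (positions 2-2)
  Group 3: 'b' x 1 (positions 3-3)
Total groups: 3

3


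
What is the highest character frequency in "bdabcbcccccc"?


Input: bdabcbcccccc
Character counts:
  'a': 1
  'b': 3
  'c': 7
  'd': 1
Maximum frequency: 7

7


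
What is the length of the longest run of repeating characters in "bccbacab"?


Input: "bccbacab"
Scanning for longest run:
  Position 1 ('c'): new char, reset run to 1
  Position 2 ('c'): continues run of 'c', length=2
  Position 3 ('b'): new char, reset run to 1
  Position 4 ('a'): new char, reset run to 1
  Position 5 ('c'): new char, reset run to 1
  Position 6 ('a'): new char, reset run to 1
  Position 7 ('b'): new char, reset run to 1
Longest run: 'c' with length 2

2


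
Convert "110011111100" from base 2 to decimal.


Input: "110011111100" in base 2
Positional expansion:
  Digit '1' (value 1) x 2^11 = 2048
  Digit '1' (value 1) x 2^10 = 1024
  Digit '0' (value 0) x 2^9 = 0
  Digit '0' (value 0) x 2^8 = 0
  Digit '1' (value 1) x 2^7 = 128
  Digit '1' (value 1) x 2^6 = 64
  Digit '1' (value 1) x 2^5 = 32
  Digit '1' (value 1) x 2^4 = 16
  Digit '1' (value 1) x 2^3 = 8
  Digit '1' (value 1) x 2^2 = 4
  Digit '0' (value 0) x 2^1 = 0
  Digit '0' (value 0) x 2^0 = 0
Sum = 3324

3324


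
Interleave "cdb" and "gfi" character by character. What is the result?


Interleaving "cdb" and "gfi":
  Position 0: 'c' from first, 'g' from second => "cg"
  Position 1: 'd' from first, 'f' from second => "df"
  Position 2: 'b' from first, 'i' from second => "bi"
Result: cgdfbi

cgdfbi


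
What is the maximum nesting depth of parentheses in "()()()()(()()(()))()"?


Input: "()()()()(()()(()))()"
Tracking depth:
  Position 0 '(': depth becomes 1
  Position 1 ')': depth becomes 0
  Position 2 '(': depth becomes 1
  Position 3 ')': depth becomes 0
  Position 4 '(': depth becomes 1
  Position 5 ')': depth becomes 0
  Position 6 '(': depth becomes 1
  Position 7 ')': depth becomes 0
  Position 8 '(': depth becomes 1
  Position 9 '(': depth becomes 2
  Position 10 ')': depth becomes 1
  Position 11 '(': depth becomes 2
  Position 12 ')': depth becomes 1
  Position 13 '(': depth becomes 2
  Position 14 '(': depth becomes 3
  Position 15 ')': depth becomes 2
  Position 16 ')': depth becomes 1
  Position 17 ')': depth becomes 0
  Position 18 '(': depth becomes 1
  Position 19 ')': depth becomes 0
Maximum depth reached: 3

3


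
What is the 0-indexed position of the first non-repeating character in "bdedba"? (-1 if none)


Input: bdedba
Character frequencies:
  'a': 1
  'b': 2
  'd': 2
  'e': 1
Scanning left to right for freq == 1:
  Position 0 ('b'): freq=2, skip
  Position 1 ('d'): freq=2, skip
  Position 2 ('e'): unique! => answer = 2

2


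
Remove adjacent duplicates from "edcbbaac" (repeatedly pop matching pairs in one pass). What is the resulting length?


Input: edcbbaac
Stack-based adjacent duplicate removal:
  Read 'e': push. Stack: e
  Read 'd': push. Stack: ed
  Read 'c': push. Stack: edc
  Read 'b': push. Stack: edcb
  Read 'b': matches stack top 'b' => pop. Stack: edc
  Read 'a': push. Stack: edca
  Read 'a': matches stack top 'a' => pop. Stack: edc
  Read 'c': matches stack top 'c' => pop. Stack: ed
Final stack: "ed" (length 2)

2


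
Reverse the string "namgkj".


Input: namgkj
Reading characters right to left:
  Position 5: 'j'
  Position 4: 'k'
  Position 3: 'g'
  Position 2: 'm'
  Position 1: 'a'
  Position 0: 'n'
Reversed: jkgman

jkgman


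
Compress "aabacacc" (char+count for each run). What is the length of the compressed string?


Input: aabacacc
Runs:
  'a' x 2 => "a2"
  'b' x 1 => "b1"
  'a' x 1 => "a1"
  'c' x 1 => "c1"
  'a' x 1 => "a1"
  'c' x 2 => "c2"
Compressed: "a2b1a1c1a1c2"
Compressed length: 12

12


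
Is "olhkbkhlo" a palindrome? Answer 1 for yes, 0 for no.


Input: olhkbkhlo
Reversed: olhkbkhlo
  Compare pos 0 ('o') with pos 8 ('o'): match
  Compare pos 1 ('l') with pos 7 ('l'): match
  Compare pos 2 ('h') with pos 6 ('h'): match
  Compare pos 3 ('k') with pos 5 ('k'): match
Result: palindrome

1


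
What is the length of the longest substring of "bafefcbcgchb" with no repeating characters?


Input: "bafefcbcgchb"
Sliding window (track last position of each char):
  Position 0 ('b'): window [0,0] length 1 -- new best
  Position 1 ('a'): window [0,1] length 2 -- new best
  Position 2 ('f'): window [0,2] length 3 -- new best
  Position 3 ('e'): window [0,3] length 4 -- new best
  Position 4 ('f'): repeat (last at 2), move window start to 3
  Position 4 ('f'): window [3,4] length 2
  Position 5 ('c'): window [3,5] length 3
  Position 6 ('b'): window [3,6] length 4
  Position 7 ('c'): repeat (last at 5), move window start to 6
  Position 7 ('c'): window [6,7] length 2
  Position 8 ('g'): window [6,8] length 3
  Position 9 ('c'): repeat (last at 7), move window start to 8
  Position 9 ('c'): window [8,9] length 2
  Position 10 ('h'): window [8,10] length 3
  Position 11 ('b'): window [8,11] length 4
Longest substring with no repeats: "bafe" with length 4

4


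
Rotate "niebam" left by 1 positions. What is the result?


Input: "niebam", rotate left by 1
First 1 characters: "n"
Remaining characters: "iebam"
Concatenate remaining + first: "iebam" + "n" = "iebamn"

iebamn


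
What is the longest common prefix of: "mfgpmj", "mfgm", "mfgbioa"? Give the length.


Words: mfgpmj, mfgm, mfgbioa
  Position 0: all 'm' => match
  Position 1: all 'f' => match
  Position 2: all 'g' => match
  Position 3: ('p', 'm', 'b') => mismatch, stop
LCP = "mfg" (length 3)

3


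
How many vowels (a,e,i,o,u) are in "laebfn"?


Input: laebfn
Checking each character:
  'l' at position 0: consonant
  'a' at position 1: vowel (running total: 1)
  'e' at position 2: vowel (running total: 2)
  'b' at position 3: consonant
  'f' at position 4: consonant
  'n' at position 5: consonant
Total vowels: 2

2


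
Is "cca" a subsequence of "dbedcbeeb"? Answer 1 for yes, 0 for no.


Check if "cca" is a subsequence of "dbedcbeeb"
Greedy scan:
  Position 0 ('d'): no match needed
  Position 1 ('b'): no match needed
  Position 2 ('e'): no match needed
  Position 3 ('d'): no match needed
  Position 4 ('c'): matches sub[0] = 'c'
  Position 5 ('b'): no match needed
  Position 6 ('e'): no match needed
  Position 7 ('e'): no match needed
  Position 8 ('b'): no match needed
Only matched 1/3 characters => not a subsequence

0


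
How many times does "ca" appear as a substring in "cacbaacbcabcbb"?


Searching for "ca" in "cacbaacbcabcbb"
Scanning each position:
  Position 0: "ca" => MATCH
  Position 1: "ac" => no
  Position 2: "cb" => no
  Position 3: "ba" => no
  Position 4: "aa" => no
  Position 5: "ac" => no
  Position 6: "cb" => no
  Position 7: "bc" => no
  Position 8: "ca" => MATCH
  Position 9: "ab" => no
  Position 10: "bc" => no
  Position 11: "cb" => no
  Position 12: "bb" => no
Total occurrences: 2

2


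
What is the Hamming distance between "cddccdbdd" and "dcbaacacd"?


Comparing "cddccdbdd" and "dcbaacacd" position by position:
  Position 0: 'c' vs 'd' => differ
  Position 1: 'd' vs 'c' => differ
  Position 2: 'd' vs 'b' => differ
  Position 3: 'c' vs 'a' => differ
  Position 4: 'c' vs 'a' => differ
  Position 5: 'd' vs 'c' => differ
  Position 6: 'b' vs 'a' => differ
  Position 7: 'd' vs 'c' => differ
  Position 8: 'd' vs 'd' => same
Total differences (Hamming distance): 8

8


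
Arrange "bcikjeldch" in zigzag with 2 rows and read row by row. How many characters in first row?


Zigzag "bcikjeldch" into 2 rows:
Placing characters:
  'b' => row 0
  'c' => row 1
  'i' => row 0
  'k' => row 1
  'j' => row 0
  'e' => row 1
  'l' => row 0
  'd' => row 1
  'c' => row 0
  'h' => row 1
Rows:
  Row 0: "bijlc"
  Row 1: "ckedh"
First row length: 5

5


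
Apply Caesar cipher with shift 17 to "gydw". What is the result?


Caesar cipher: shift "gydw" by 17
  'g' (pos 6) + 17 = pos 23 = 'x'
  'y' (pos 24) + 17 = pos 15 = 'p'
  'd' (pos 3) + 17 = pos 20 = 'u'
  'w' (pos 22) + 17 = pos 13 = 'n'
Result: xpun

xpun


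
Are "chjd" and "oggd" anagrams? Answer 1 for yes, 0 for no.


Strings: "chjd", "oggd"
Sorted first:  cdhj
Sorted second: dggo
Differ at position 0: 'c' vs 'd' => not anagrams

0


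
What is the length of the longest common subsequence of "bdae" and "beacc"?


LCS of "bdae" and "beacc"
DP table:
           b    e    a    c    c
      0    0    0    0    0    0
  b   0    1    1    1    1    1
  d   0    1    1    1    1    1
  a   0    1    1    2    2    2
  e   0    1    2    2    2    2
LCS length = dp[4][5] = 2

2


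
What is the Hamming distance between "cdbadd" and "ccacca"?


Comparing "cdbadd" and "ccacca" position by position:
  Position 0: 'c' vs 'c' => same
  Position 1: 'd' vs 'c' => differ
  Position 2: 'b' vs 'a' => differ
  Position 3: 'a' vs 'c' => differ
  Position 4: 'd' vs 'c' => differ
  Position 5: 'd' vs 'a' => differ
Total differences (Hamming distance): 5

5


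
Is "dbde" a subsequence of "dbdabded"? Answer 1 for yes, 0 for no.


Check if "dbde" is a subsequence of "dbdabded"
Greedy scan:
  Position 0 ('d'): matches sub[0] = 'd'
  Position 1 ('b'): matches sub[1] = 'b'
  Position 2 ('d'): matches sub[2] = 'd'
  Position 3 ('a'): no match needed
  Position 4 ('b'): no match needed
  Position 5 ('d'): no match needed
  Position 6 ('e'): matches sub[3] = 'e'
  Position 7 ('d'): no match needed
All 4 characters matched => is a subsequence

1


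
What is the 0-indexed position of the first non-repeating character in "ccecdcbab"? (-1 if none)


Input: ccecdcbab
Character frequencies:
  'a': 1
  'b': 2
  'c': 4
  'd': 1
  'e': 1
Scanning left to right for freq == 1:
  Position 0 ('c'): freq=4, skip
  Position 1 ('c'): freq=4, skip
  Position 2 ('e'): unique! => answer = 2

2


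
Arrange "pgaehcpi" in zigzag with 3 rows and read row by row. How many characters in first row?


Zigzag "pgaehcpi" into 3 rows:
Placing characters:
  'p' => row 0
  'g' => row 1
  'a' => row 2
  'e' => row 1
  'h' => row 0
  'c' => row 1
  'p' => row 2
  'i' => row 1
Rows:
  Row 0: "ph"
  Row 1: "geci"
  Row 2: "ap"
First row length: 2

2


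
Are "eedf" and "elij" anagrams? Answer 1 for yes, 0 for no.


Strings: "eedf", "elij"
Sorted first:  deef
Sorted second: eijl
Differ at position 0: 'd' vs 'e' => not anagrams

0


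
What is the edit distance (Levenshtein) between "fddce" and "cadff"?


Computing edit distance: "fddce" -> "cadff"
DP table:
           c    a    d    f    f
      0    1    2    3    4    5
  f   1    1    2    3    3    4
  d   2    2    2    2    3    4
  d   3    3    3    2    3    4
  c   4    3    4    3    3    4
  e   5    4    4    4    4    4
Edit distance = dp[5][5] = 4

4
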